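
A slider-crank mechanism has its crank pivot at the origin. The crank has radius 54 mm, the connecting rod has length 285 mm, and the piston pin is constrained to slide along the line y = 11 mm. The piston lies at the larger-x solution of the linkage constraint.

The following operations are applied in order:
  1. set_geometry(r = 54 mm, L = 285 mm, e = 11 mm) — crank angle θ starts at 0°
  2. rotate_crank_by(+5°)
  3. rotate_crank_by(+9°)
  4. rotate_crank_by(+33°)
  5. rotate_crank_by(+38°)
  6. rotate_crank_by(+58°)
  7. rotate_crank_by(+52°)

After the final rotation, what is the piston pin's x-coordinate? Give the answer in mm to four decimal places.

231.7435

set_geometry: r = 54 mm, L = 285 mm, e = 11 mm; θ ← 0°
rotate_crank_by(+5°): θ ← 0° +5° = 5°
rotate_crank_by(+9°): θ ← 5° +9° = 14°
rotate_crank_by(+33°): θ ← 14° +33° = 47°
rotate_crank_by(+38°): θ ← 47° +38° = 85°
rotate_crank_by(+58°): θ ← 85° +58° = 143°
rotate_crank_by(+52°): θ ← 143° +52° = 195°
crank pin P = (r cos θ, r sin θ) = (-52.159995, -13.976228)
h = r sin θ − e = -13.976228 − 11 = -24.976228
x = r cos θ + √(L² − h²) = -52.159995 + √(81225.0 − 623.8120) = -52.159995 + 283.903484 = 231.743489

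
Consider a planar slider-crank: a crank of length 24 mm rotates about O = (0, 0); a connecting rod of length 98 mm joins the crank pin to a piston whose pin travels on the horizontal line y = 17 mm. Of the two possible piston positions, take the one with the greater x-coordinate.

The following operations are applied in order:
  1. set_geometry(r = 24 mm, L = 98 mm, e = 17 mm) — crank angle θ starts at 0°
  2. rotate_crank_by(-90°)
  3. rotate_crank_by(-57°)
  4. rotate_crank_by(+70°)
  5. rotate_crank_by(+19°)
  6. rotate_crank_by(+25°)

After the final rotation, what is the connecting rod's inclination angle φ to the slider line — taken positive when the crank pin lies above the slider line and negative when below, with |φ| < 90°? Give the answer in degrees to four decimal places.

set_geometry: r = 24 mm, L = 98 mm, e = 17 mm; θ ← 0°
rotate_crank_by(-90°): θ ← 0° -90° = -90°
rotate_crank_by(-57°): θ ← -90° -57° = -147°
rotate_crank_by(+70°): θ ← -147° +70° = -77°
rotate_crank_by(+19°): θ ← -77° +19° = -58°
rotate_crank_by(+25°): θ ← -58° +25° = -33°
crank pin P = (r cos θ, r sin θ) = (20.128094, -13.071337)
h = r sin θ − e = -13.071337 − 17 = -30.071337
sin φ = h / L = -30.071337 / 98 = -0.30685038
φ = arcsin(-0.30685038) = -17.869522°

-17.8695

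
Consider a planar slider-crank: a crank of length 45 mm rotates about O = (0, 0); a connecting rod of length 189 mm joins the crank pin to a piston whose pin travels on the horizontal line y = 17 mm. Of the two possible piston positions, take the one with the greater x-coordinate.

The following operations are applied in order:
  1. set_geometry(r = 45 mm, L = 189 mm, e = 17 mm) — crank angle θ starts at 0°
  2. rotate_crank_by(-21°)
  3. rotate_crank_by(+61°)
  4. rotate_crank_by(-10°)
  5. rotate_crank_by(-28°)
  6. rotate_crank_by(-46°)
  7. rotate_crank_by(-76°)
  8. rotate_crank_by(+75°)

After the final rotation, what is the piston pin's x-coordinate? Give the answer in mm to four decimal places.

214.4057

set_geometry: r = 45 mm, L = 189 mm, e = 17 mm; θ ← 0°
rotate_crank_by(-21°): θ ← 0° -21° = -21°
rotate_crank_by(+61°): θ ← -21° +61° = 40°
rotate_crank_by(-10°): θ ← 40° -10° = 30°
rotate_crank_by(-28°): θ ← 30° -28° = 2°
rotate_crank_by(-46°): θ ← 2° -46° = -44°
rotate_crank_by(-76°): θ ← -44° -76° = -120°
rotate_crank_by(+75°): θ ← -120° +75° = -45°
crank pin P = (r cos θ, r sin θ) = (31.819805, -31.819805)
h = r sin θ − e = -31.819805 − 17 = -48.819805
x = r cos θ + √(L² − h²) = 31.819805 + √(35721.0 − 2383.3734) = 31.819805 + 182.585943 = 214.405748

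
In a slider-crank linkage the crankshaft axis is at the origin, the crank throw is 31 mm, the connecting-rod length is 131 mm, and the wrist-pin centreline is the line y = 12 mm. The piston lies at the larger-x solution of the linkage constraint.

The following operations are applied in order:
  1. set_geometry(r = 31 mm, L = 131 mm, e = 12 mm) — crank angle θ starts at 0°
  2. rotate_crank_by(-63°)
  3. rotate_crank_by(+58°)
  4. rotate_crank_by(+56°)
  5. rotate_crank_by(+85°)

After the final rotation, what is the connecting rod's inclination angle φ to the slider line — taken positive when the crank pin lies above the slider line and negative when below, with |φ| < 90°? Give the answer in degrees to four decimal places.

4.1738

set_geometry: r = 31 mm, L = 131 mm, e = 12 mm; θ ← 0°
rotate_crank_by(-63°): θ ← 0° -63° = -63°
rotate_crank_by(+58°): θ ← -63° +58° = -5°
rotate_crank_by(+56°): θ ← -5° +56° = 51°
rotate_crank_by(+85°): θ ← 51° +85° = 136°
crank pin P = (r cos θ, r sin θ) = (-22.299534, 21.534409)
h = r sin θ − e = 21.534409 − 12 = 9.534409
sin φ = h / L = 9.534409 / 131 = 0.07278175
φ = arcsin(0.07278175) = 4.173778°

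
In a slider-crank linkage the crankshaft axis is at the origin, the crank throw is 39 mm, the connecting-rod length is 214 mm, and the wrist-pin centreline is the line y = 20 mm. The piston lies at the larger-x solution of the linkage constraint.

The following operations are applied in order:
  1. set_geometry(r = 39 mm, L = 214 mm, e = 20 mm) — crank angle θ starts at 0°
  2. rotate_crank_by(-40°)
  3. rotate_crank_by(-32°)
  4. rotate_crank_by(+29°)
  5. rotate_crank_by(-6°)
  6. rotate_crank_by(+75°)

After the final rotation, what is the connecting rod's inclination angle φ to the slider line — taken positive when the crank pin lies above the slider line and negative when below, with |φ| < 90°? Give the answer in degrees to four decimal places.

set_geometry: r = 39 mm, L = 214 mm, e = 20 mm; θ ← 0°
rotate_crank_by(-40°): θ ← 0° -40° = -40°
rotate_crank_by(-32°): θ ← -40° -32° = -72°
rotate_crank_by(+29°): θ ← -72° +29° = -43°
rotate_crank_by(-6°): θ ← -43° -6° = -49°
rotate_crank_by(+75°): θ ← -49° +75° = 26°
crank pin P = (r cos θ, r sin θ) = (35.052968, 17.096475)
h = r sin θ − e = 17.096475 − 20 = -2.903525
sin φ = h / L = -2.903525 / 214 = -0.01356788
φ = arcsin(-0.01356788) = -0.777406°

-0.7774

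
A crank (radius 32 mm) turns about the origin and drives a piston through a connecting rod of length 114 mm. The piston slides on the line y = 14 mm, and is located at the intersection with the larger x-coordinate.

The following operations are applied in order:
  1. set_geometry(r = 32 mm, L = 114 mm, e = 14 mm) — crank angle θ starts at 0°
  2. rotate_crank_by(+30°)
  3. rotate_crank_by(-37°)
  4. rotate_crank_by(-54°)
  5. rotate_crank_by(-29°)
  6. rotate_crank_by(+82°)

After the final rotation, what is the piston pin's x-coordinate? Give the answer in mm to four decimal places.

144.1851

set_geometry: r = 32 mm, L = 114 mm, e = 14 mm; θ ← 0°
rotate_crank_by(+30°): θ ← 0° +30° = 30°
rotate_crank_by(-37°): θ ← 30° -37° = -7°
rotate_crank_by(-54°): θ ← -7° -54° = -61°
rotate_crank_by(-29°): θ ← -61° -29° = -90°
rotate_crank_by(+82°): θ ← -90° +82° = -8°
crank pin P = (r cos θ, r sin θ) = (31.688578, -4.453539)
h = r sin θ − e = -4.453539 − 14 = -18.453539
x = r cos θ + √(L² − h²) = 31.688578 + √(12996.0 − 340.5331) = 31.688578 + 112.496519 = 144.185098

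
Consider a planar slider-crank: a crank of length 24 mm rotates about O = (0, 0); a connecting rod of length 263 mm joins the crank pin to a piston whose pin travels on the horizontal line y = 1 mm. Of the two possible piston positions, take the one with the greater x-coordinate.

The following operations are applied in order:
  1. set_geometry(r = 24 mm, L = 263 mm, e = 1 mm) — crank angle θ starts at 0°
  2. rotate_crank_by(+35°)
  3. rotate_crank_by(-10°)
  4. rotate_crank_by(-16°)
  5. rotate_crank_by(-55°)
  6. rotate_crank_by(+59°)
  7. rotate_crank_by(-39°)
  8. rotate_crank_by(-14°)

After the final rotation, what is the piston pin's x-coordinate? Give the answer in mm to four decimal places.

280.8716

set_geometry: r = 24 mm, L = 263 mm, e = 1 mm; θ ← 0°
rotate_crank_by(+35°): θ ← 0° +35° = 35°
rotate_crank_by(-10°): θ ← 35° -10° = 25°
rotate_crank_by(-16°): θ ← 25° -16° = 9°
rotate_crank_by(-55°): θ ← 9° -55° = -46°
rotate_crank_by(+59°): θ ← -46° +59° = 13°
rotate_crank_by(-39°): θ ← 13° -39° = -26°
rotate_crank_by(-14°): θ ← -26° -14° = -40°
crank pin P = (r cos θ, r sin θ) = (18.385067, -15.426903)
h = r sin θ − e = -15.426903 − 1 = -16.426903
x = r cos θ + √(L² − h²) = 18.385067 + √(69169.0 − 269.8431) = 18.385067 + 262.486489 = 280.871556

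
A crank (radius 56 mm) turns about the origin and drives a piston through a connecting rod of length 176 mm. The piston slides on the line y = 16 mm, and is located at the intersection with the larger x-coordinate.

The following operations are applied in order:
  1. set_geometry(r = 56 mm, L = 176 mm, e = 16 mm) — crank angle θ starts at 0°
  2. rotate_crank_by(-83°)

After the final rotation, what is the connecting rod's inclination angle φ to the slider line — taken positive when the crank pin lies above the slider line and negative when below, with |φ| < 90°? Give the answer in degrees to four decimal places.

-23.9989

set_geometry: r = 56 mm, L = 176 mm, e = 16 mm; θ ← 0°
rotate_crank_by(-83°): θ ← 0° -83° = -83°
crank pin P = (r cos θ, r sin θ) = (6.824683, -55.582584)
h = r sin θ − e = -55.582584 − 16 = -71.582584
sin φ = h / L = -71.582584 / 176 = -0.40671923
φ = arcsin(-0.40671923) = -23.998908°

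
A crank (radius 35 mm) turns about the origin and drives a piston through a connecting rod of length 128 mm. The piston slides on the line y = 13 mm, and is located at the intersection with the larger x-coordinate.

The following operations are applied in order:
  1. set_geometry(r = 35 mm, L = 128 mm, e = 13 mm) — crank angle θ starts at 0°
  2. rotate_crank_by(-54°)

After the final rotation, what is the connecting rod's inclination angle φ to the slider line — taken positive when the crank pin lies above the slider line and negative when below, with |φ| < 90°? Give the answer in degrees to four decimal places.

set_geometry: r = 35 mm, L = 128 mm, e = 13 mm; θ ← 0°
rotate_crank_by(-54°): θ ← 0° -54° = -54°
crank pin P = (r cos θ, r sin θ) = (20.572484, -28.315595)
h = r sin θ − e = -28.315595 − 13 = -41.315595
sin φ = h / L = -41.315595 / 128 = -0.32277808
φ = arcsin(-0.32277808) = -18.831015°

-18.8310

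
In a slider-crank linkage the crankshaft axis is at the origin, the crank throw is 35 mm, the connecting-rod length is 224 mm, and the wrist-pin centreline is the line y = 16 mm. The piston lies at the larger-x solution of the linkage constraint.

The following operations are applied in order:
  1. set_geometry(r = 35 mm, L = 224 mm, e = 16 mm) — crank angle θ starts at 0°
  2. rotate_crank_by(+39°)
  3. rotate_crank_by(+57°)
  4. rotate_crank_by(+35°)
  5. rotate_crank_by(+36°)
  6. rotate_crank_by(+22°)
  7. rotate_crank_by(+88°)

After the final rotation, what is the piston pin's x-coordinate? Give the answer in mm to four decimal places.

set_geometry: r = 35 mm, L = 224 mm, e = 16 mm; θ ← 0°
rotate_crank_by(+39°): θ ← 0° +39° = 39°
rotate_crank_by(+57°): θ ← 39° +57° = 96°
rotate_crank_by(+35°): θ ← 96° +35° = 131°
rotate_crank_by(+36°): θ ← 131° +36° = 167°
rotate_crank_by(+22°): θ ← 167° +22° = 189°
rotate_crank_by(+88°): θ ← 189° +88° = 277°
crank pin P = (r cos θ, r sin θ) = (4.265427, -34.739115)
h = r sin θ − e = -34.739115 − 16 = -50.739115
x = r cos θ + √(L² − h²) = 4.265427 + √(50176.0 − 2574.4578) = 4.265427 + 218.177777 = 222.443204

222.4432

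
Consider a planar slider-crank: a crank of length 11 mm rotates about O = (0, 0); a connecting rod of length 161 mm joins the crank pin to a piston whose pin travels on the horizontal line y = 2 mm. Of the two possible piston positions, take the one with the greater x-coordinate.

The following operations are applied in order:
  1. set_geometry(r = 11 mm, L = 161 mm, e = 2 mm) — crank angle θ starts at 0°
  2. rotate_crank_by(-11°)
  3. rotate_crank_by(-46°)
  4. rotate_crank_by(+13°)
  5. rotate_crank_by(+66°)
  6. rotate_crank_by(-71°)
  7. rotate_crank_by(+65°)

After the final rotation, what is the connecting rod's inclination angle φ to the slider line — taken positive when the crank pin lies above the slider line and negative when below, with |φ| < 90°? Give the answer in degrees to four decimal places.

set_geometry: r = 11 mm, L = 161 mm, e = 2 mm; θ ← 0°
rotate_crank_by(-11°): θ ← 0° -11° = -11°
rotate_crank_by(-46°): θ ← -11° -46° = -57°
rotate_crank_by(+13°): θ ← -57° +13° = -44°
rotate_crank_by(+66°): θ ← -44° +66° = 22°
rotate_crank_by(-71°): θ ← 22° -71° = -49°
rotate_crank_by(+65°): θ ← -49° +65° = 16°
crank pin P = (r cos θ, r sin θ) = (10.573879, 3.032011)
h = r sin θ − e = 3.032011 − 2 = 1.032011
sin φ = h / L = 1.032011 / 161 = 0.00641001
φ = arcsin(0.00641001) = 0.367269°

0.3673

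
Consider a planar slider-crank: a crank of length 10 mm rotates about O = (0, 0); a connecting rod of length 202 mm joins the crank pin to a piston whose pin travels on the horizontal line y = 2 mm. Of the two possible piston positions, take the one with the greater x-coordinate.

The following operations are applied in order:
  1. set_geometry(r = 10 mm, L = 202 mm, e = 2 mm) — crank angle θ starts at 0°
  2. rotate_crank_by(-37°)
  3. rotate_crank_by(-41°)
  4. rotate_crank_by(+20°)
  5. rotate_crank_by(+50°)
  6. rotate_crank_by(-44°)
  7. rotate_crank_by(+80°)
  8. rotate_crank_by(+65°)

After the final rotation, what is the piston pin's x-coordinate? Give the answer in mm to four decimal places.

set_geometry: r = 10 mm, L = 202 mm, e = 2 mm; θ ← 0°
rotate_crank_by(-37°): θ ← 0° -37° = -37°
rotate_crank_by(-41°): θ ← -37° -41° = -78°
rotate_crank_by(+20°): θ ← -78° +20° = -58°
rotate_crank_by(+50°): θ ← -58° +50° = -8°
rotate_crank_by(-44°): θ ← -8° -44° = -52°
rotate_crank_by(+80°): θ ← -52° +80° = 28°
rotate_crank_by(+65°): θ ← 28° +65° = 93°
crank pin P = (r cos θ, r sin θ) = (-0.523360, 9.986295)
h = r sin θ − e = 9.986295 − 2 = 7.986295
x = r cos θ + √(L² − h²) = -0.523360 + √(40804.0 − 63.7809) = -0.523360 + 201.842065 = 201.318705

201.3187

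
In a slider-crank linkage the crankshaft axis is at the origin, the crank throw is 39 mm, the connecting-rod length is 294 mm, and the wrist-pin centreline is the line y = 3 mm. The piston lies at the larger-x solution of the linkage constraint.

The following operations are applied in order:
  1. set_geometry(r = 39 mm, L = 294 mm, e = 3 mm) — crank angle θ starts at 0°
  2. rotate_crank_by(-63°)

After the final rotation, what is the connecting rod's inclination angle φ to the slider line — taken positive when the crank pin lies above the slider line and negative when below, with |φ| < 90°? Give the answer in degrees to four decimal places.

set_geometry: r = 39 mm, L = 294 mm, e = 3 mm; θ ← 0°
rotate_crank_by(-63°): θ ← 0° -63° = -63°
crank pin P = (r cos θ, r sin θ) = (17.705629, -34.749254)
h = r sin θ − e = -34.749254 − 3 = -37.749254
sin φ = h / L = -37.749254 / 294 = -0.12839882
φ = arcsin(-0.12839882) = -7.377076°

-7.3771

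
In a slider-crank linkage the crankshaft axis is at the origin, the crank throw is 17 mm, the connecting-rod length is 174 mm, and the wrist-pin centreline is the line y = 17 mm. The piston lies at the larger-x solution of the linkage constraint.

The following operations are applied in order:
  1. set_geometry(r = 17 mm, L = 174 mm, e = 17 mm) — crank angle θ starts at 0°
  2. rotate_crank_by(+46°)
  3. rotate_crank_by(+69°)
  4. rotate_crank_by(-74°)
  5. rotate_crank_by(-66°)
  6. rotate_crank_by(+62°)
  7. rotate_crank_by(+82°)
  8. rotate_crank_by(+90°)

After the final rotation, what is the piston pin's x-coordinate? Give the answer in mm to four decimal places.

set_geometry: r = 17 mm, L = 174 mm, e = 17 mm; θ ← 0°
rotate_crank_by(+46°): θ ← 0° +46° = 46°
rotate_crank_by(+69°): θ ← 46° +69° = 115°
rotate_crank_by(-74°): θ ← 115° -74° = 41°
rotate_crank_by(-66°): θ ← 41° -66° = -25°
rotate_crank_by(+62°): θ ← -25° +62° = 37°
rotate_crank_by(+82°): θ ← 37° +82° = 119°
rotate_crank_by(+90°): θ ← 119° +90° = 209°
crank pin P = (r cos θ, r sin θ) = (-14.868535, -8.241764)
h = r sin θ − e = -8.241764 − 17 = -25.241764
x = r cos θ + √(L² − h²) = -14.868535 + √(30276.0 − 637.1466) = -14.868535 + 172.159384 = 157.290849

157.2908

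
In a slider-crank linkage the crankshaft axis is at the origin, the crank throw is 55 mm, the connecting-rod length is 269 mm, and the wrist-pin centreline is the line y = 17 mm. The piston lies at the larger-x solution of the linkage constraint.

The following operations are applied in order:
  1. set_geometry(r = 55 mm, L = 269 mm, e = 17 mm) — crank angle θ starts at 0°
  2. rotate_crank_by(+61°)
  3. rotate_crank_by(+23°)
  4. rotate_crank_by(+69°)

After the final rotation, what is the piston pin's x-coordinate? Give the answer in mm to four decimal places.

set_geometry: r = 55 mm, L = 269 mm, e = 17 mm; θ ← 0°
rotate_crank_by(+61°): θ ← 0° +61° = 61°
rotate_crank_by(+23°): θ ← 61° +23° = 84°
rotate_crank_by(+69°): θ ← 84° +69° = 153°
crank pin P = (r cos θ, r sin θ) = (-49.005359, 24.969477)
h = r sin θ − e = 24.969477 − 17 = 7.969477
x = r cos θ + √(L² − h²) = -49.005359 + √(72361.0 − 63.5126) = -49.005359 + 268.881921 = 219.876562

219.8766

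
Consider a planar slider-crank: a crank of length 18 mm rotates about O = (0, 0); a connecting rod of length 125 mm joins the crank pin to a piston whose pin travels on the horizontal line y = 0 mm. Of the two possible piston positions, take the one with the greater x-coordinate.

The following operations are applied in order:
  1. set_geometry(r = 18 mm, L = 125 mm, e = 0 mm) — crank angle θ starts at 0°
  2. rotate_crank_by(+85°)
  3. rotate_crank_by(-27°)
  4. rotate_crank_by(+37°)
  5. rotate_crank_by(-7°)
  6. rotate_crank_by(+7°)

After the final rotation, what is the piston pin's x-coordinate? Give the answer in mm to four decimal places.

set_geometry: r = 18 mm, L = 125 mm, e = 0 mm; θ ← 0°
rotate_crank_by(+85°): θ ← 0° +85° = 85°
rotate_crank_by(-27°): θ ← 85° -27° = 58°
rotate_crank_by(+37°): θ ← 58° +37° = 95°
rotate_crank_by(-7°): θ ← 95° -7° = 88°
rotate_crank_by(+7°): θ ← 88° +7° = 95°
crank pin P = (r cos θ, r sin θ) = (-1.568803, 17.931505)
h = r sin θ − e = 17.931505 − 0 = 17.931505
x = r cos θ + √(L² − h²) = -1.568803 + √(15625.0 − 321.5389) = -1.568803 + 123.707159 = 122.138355

122.1384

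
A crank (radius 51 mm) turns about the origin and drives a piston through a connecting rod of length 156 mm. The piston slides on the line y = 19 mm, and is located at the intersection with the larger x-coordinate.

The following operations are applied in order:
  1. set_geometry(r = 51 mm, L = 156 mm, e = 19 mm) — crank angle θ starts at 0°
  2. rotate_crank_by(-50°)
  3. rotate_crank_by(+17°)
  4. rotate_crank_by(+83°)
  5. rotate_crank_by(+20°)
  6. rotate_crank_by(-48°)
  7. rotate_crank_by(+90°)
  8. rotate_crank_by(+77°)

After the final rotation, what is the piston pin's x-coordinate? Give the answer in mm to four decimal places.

set_geometry: r = 51 mm, L = 156 mm, e = 19 mm; θ ← 0°
rotate_crank_by(-50°): θ ← 0° -50° = -50°
rotate_crank_by(+17°): θ ← -50° +17° = -33°
rotate_crank_by(+83°): θ ← -33° +83° = 50°
rotate_crank_by(+20°): θ ← 50° +20° = 70°
rotate_crank_by(-48°): θ ← 70° -48° = 22°
rotate_crank_by(+90°): θ ← 22° +90° = 112°
rotate_crank_by(+77°): θ ← 112° +77° = 189°
crank pin P = (r cos θ, r sin θ) = (-50.372105, -7.978158)
h = r sin θ − e = -7.978158 − 19 = -26.978158
x = r cos θ + √(L² − h²) = -50.372105 + √(24336.0 − 727.8210) = -50.372105 + 153.649533 = 103.277428

103.2774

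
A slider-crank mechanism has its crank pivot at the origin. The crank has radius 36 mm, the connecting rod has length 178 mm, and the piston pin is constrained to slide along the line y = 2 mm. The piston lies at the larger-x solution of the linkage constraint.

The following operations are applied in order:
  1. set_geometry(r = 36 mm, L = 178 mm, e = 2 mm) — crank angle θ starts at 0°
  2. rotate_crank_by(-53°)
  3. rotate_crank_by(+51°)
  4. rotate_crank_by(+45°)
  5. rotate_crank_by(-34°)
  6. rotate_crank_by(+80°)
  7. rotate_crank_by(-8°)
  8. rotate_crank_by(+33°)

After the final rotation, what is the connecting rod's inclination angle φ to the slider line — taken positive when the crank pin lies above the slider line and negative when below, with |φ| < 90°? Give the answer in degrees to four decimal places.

set_geometry: r = 36 mm, L = 178 mm, e = 2 mm; θ ← 0°
rotate_crank_by(-53°): θ ← 0° -53° = -53°
rotate_crank_by(+51°): θ ← -53° +51° = -2°
rotate_crank_by(+45°): θ ← -2° +45° = 43°
rotate_crank_by(-34°): θ ← 43° -34° = 9°
rotate_crank_by(+80°): θ ← 9° +80° = 89°
rotate_crank_by(-8°): θ ← 89° -8° = 81°
rotate_crank_by(+33°): θ ← 81° +33° = 114°
crank pin P = (r cos θ, r sin θ) = (-14.642519, 32.887636)
h = r sin θ − e = 32.887636 − 2 = 30.887636
sin φ = h / L = 30.887636 / 178 = 0.17352605
φ = arcsin(0.17352605) = 9.992895°

9.9929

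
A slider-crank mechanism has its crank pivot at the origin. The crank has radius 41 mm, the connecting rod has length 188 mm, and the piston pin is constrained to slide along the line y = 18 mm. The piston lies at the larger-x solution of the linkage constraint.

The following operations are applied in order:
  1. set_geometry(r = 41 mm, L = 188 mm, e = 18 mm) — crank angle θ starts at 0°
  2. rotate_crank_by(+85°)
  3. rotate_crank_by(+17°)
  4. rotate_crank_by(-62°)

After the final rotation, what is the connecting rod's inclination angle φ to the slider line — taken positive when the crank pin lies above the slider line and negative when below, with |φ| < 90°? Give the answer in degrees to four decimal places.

set_geometry: r = 41 mm, L = 188 mm, e = 18 mm; θ ← 0°
rotate_crank_by(+85°): θ ← 0° +85° = 85°
rotate_crank_by(+17°): θ ← 85° +17° = 102°
rotate_crank_by(-62°): θ ← 102° -62° = 40°
crank pin P = (r cos θ, r sin θ) = (31.407822, 26.354292)
h = r sin θ − e = 26.354292 − 18 = 8.354292
sin φ = h / L = 8.354292 / 188 = 0.04443772
φ = arcsin(0.04443772) = 2.546933°

2.5469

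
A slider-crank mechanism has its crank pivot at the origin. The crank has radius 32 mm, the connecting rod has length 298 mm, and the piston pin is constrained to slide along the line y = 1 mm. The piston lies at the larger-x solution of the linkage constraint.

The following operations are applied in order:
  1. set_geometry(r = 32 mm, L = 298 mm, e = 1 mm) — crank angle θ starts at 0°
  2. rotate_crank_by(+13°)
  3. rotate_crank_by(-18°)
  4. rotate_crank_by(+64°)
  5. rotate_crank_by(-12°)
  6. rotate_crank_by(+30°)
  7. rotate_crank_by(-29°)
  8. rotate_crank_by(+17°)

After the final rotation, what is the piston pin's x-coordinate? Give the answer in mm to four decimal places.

310.2053

set_geometry: r = 32 mm, L = 298 mm, e = 1 mm; θ ← 0°
rotate_crank_by(+13°): θ ← 0° +13° = 13°
rotate_crank_by(-18°): θ ← 13° -18° = -5°
rotate_crank_by(+64°): θ ← -5° +64° = 59°
rotate_crank_by(-12°): θ ← 59° -12° = 47°
rotate_crank_by(+30°): θ ← 47° +30° = 77°
rotate_crank_by(-29°): θ ← 77° -29° = 48°
rotate_crank_by(+17°): θ ← 48° +17° = 65°
crank pin P = (r cos θ, r sin θ) = (13.523784, 29.001849)
h = r sin θ − e = 29.001849 − 1 = 28.001849
x = r cos θ + √(L² − h²) = 13.523784 + √(88804.0 − 784.1036) = 13.523784 + 296.681473 = 310.205257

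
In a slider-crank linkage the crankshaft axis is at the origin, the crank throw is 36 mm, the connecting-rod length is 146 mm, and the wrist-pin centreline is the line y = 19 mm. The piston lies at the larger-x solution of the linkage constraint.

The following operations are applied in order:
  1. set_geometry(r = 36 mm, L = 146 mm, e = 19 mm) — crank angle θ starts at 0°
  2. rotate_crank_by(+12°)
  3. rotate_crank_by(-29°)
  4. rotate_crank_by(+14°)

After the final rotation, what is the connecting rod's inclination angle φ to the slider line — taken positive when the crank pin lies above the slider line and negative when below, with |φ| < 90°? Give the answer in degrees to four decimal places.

-8.2239

set_geometry: r = 36 mm, L = 146 mm, e = 19 mm; θ ← 0°
rotate_crank_by(+12°): θ ← 0° +12° = 12°
rotate_crank_by(-29°): θ ← 12° -29° = -17°
rotate_crank_by(+14°): θ ← -17° +14° = -3°
crank pin P = (r cos θ, r sin θ) = (35.950663, -1.884094)
h = r sin θ − e = -1.884094 − 19 = -20.884094
sin φ = h / L = -20.884094 / 146 = -0.14304174
φ = arcsin(-0.14304174) = -8.223897°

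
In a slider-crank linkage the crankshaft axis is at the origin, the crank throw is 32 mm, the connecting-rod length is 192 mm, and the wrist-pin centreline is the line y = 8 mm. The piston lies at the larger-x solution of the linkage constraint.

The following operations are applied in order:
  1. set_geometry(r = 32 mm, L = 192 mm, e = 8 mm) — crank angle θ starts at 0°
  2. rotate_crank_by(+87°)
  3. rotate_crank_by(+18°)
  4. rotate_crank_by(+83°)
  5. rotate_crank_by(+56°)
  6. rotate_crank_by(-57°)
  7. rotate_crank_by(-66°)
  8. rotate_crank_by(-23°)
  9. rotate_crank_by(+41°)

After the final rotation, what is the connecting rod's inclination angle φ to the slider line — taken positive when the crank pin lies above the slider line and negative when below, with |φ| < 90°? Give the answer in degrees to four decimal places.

3.8805

set_geometry: r = 32 mm, L = 192 mm, e = 8 mm; θ ← 0°
rotate_crank_by(+87°): θ ← 0° +87° = 87°
rotate_crank_by(+18°): θ ← 87° +18° = 105°
rotate_crank_by(+83°): θ ← 105° +83° = 188°
rotate_crank_by(+56°): θ ← 188° +56° = 244°
rotate_crank_by(-57°): θ ← 244° -57° = 187°
rotate_crank_by(-66°): θ ← 187° -66° = 121°
rotate_crank_by(-23°): θ ← 121° -23° = 98°
rotate_crank_by(+41°): θ ← 98° +41° = 139°
crank pin P = (r cos θ, r sin θ) = (-24.150707, 20.993889)
h = r sin θ − e = 20.993889 − 8 = 12.993889
sin φ = h / L = 12.993889 / 192 = 0.06767650
φ = arcsin(0.06767650) = 3.880544°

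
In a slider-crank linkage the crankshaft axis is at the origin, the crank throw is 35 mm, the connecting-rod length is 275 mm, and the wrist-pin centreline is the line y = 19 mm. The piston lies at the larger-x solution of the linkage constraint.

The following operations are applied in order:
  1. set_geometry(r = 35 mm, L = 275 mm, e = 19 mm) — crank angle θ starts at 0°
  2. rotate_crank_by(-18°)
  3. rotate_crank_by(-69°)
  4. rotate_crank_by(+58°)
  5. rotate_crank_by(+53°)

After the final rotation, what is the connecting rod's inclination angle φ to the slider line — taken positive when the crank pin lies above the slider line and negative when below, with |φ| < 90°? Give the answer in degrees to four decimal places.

set_geometry: r = 35 mm, L = 275 mm, e = 19 mm; θ ← 0°
rotate_crank_by(-18°): θ ← 0° -18° = -18°
rotate_crank_by(-69°): θ ← -18° -69° = -87°
rotate_crank_by(+58°): θ ← -87° +58° = -29°
rotate_crank_by(+53°): θ ← -29° +53° = 24°
crank pin P = (r cos θ, r sin θ) = (31.974091, 14.235783)
h = r sin θ − e = 14.235783 − 19 = -4.764217
sin φ = h / L = -4.764217 / 275 = -0.01732443
φ = arcsin(-0.01732443) = -0.992666°

-0.9927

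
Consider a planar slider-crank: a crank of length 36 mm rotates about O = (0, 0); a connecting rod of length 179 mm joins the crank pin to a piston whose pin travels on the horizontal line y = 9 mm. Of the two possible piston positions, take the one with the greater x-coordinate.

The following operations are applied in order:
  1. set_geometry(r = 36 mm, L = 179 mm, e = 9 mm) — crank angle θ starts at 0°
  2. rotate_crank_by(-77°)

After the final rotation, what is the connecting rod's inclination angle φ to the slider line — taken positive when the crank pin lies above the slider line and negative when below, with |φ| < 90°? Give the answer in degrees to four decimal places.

set_geometry: r = 36 mm, L = 179 mm, e = 9 mm; θ ← 0°
rotate_crank_by(-77°): θ ← 0° -77° = -77°
crank pin P = (r cos θ, r sin θ) = (8.098238, -35.077322)
h = r sin θ − e = -35.077322 − 9 = -44.077322
sin φ = h / L = -44.077322 / 179 = -0.24624202
φ = arcsin(-0.24624202) = -14.255245°

-14.2552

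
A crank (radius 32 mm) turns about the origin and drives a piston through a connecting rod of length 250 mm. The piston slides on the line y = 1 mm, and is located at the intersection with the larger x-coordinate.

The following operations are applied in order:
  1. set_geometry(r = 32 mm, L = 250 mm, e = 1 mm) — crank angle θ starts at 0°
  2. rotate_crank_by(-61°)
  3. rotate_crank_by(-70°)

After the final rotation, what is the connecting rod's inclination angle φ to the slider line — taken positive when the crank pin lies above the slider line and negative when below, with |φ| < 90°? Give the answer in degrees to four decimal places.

set_geometry: r = 32 mm, L = 250 mm, e = 1 mm; θ ← 0°
rotate_crank_by(-61°): θ ← 0° -61° = -61°
rotate_crank_by(-70°): θ ← -61° -70° = -131°
crank pin P = (r cos θ, r sin θ) = (-20.993889, -24.150707)
h = r sin θ − e = -24.150707 − 1 = -25.150707
sin φ = h / L = -25.150707 / 250 = -0.10060283
φ = arcsin(-0.10060283) = -5.773885°

-5.7739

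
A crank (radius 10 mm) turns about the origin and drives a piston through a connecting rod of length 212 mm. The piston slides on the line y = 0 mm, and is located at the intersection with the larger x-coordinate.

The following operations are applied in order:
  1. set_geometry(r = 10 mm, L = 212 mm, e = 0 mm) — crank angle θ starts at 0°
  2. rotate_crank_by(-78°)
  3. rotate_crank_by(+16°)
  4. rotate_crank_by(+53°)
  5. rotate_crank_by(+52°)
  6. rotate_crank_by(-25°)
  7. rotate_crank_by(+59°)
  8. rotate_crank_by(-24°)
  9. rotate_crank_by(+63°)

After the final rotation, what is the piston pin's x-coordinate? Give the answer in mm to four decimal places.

set_geometry: r = 10 mm, L = 212 mm, e = 0 mm; θ ← 0°
rotate_crank_by(-78°): θ ← 0° -78° = -78°
rotate_crank_by(+16°): θ ← -78° +16° = -62°
rotate_crank_by(+53°): θ ← -62° +53° = -9°
rotate_crank_by(+52°): θ ← -9° +52° = 43°
rotate_crank_by(-25°): θ ← 43° -25° = 18°
rotate_crank_by(+59°): θ ← 18° +59° = 77°
rotate_crank_by(-24°): θ ← 77° -24° = 53°
rotate_crank_by(+63°): θ ← 53° +63° = 116°
crank pin P = (r cos θ, r sin θ) = (-4.383711, 8.987940)
h = r sin θ − e = 8.987940 − 0 = 8.987940
x = r cos θ + √(L² − h²) = -4.383711 + √(44944.0 − 80.7831) = -4.383711 + 211.809388 = 207.425677

207.4257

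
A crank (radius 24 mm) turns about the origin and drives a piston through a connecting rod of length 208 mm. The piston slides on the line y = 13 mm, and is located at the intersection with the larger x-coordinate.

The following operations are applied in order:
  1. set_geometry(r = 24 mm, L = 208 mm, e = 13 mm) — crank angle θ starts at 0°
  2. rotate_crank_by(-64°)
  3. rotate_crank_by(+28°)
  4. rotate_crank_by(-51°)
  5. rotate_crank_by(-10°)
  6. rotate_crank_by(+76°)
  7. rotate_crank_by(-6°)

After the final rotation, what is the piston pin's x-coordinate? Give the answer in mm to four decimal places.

228.0070

set_geometry: r = 24 mm, L = 208 mm, e = 13 mm; θ ← 0°
rotate_crank_by(-64°): θ ← 0° -64° = -64°
rotate_crank_by(+28°): θ ← -64° +28° = -36°
rotate_crank_by(-51°): θ ← -36° -51° = -87°
rotate_crank_by(-10°): θ ← -87° -10° = -97°
rotate_crank_by(+76°): θ ← -97° +76° = -21°
rotate_crank_by(-6°): θ ← -21° -6° = -27°
crank pin P = (r cos θ, r sin θ) = (21.384157, -10.895772)
h = r sin θ − e = -10.895772 − 13 = -23.895772
x = r cos θ + √(L² − h²) = 21.384157 + √(43264.0 − 571.0079) = 21.384157 + 206.622826 = 228.006982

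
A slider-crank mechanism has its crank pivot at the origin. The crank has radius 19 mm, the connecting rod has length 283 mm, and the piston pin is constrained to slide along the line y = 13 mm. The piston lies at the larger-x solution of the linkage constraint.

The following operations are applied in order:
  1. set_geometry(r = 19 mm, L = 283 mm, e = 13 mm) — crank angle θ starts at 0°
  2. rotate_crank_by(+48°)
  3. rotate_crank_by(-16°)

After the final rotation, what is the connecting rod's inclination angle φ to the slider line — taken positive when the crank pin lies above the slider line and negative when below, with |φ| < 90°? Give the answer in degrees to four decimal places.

-0.5935

set_geometry: r = 19 mm, L = 283 mm, e = 13 mm; θ ← 0°
rotate_crank_by(+48°): θ ← 0° +48° = 48°
rotate_crank_by(-16°): θ ← 48° -16° = 32°
crank pin P = (r cos θ, r sin θ) = (16.112914, 10.068466)
h = r sin θ − e = 10.068466 − 13 = -2.931534
sin φ = h / L = -2.931534 / 283 = -0.01035878
φ = arcsin(-0.01035878) = -0.593525°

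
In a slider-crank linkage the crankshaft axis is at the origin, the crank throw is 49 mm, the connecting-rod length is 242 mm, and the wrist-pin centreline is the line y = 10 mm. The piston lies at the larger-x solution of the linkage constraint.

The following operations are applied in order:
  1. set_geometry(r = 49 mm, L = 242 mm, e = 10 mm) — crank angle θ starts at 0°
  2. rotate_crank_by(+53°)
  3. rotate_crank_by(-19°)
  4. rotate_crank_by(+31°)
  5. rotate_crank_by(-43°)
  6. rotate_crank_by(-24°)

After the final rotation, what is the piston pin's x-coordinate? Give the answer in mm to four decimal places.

290.6867

set_geometry: r = 49 mm, L = 242 mm, e = 10 mm; θ ← 0°
rotate_crank_by(+53°): θ ← 0° +53° = 53°
rotate_crank_by(-19°): θ ← 53° -19° = 34°
rotate_crank_by(+31°): θ ← 34° +31° = 65°
rotate_crank_by(-43°): θ ← 65° -43° = 22°
rotate_crank_by(-24°): θ ← 22° -24° = -2°
crank pin P = (r cos θ, r sin θ) = (48.970151, -1.710075)
h = r sin θ − e = -1.710075 − 10 = -11.710075
x = r cos θ + √(L² − h²) = 48.970151 + √(58564.0 − 137.1259) = 48.970151 + 241.716516 = 290.686667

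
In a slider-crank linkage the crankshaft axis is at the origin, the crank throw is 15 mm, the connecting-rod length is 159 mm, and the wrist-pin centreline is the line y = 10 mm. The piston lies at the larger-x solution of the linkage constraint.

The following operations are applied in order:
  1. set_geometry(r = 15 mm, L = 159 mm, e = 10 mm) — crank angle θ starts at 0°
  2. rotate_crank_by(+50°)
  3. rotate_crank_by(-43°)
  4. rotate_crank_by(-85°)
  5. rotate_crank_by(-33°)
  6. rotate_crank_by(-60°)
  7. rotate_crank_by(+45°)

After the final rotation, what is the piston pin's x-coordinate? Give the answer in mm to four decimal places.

set_geometry: r = 15 mm, L = 159 mm, e = 10 mm; θ ← 0°
rotate_crank_by(+50°): θ ← 0° +50° = 50°
rotate_crank_by(-43°): θ ← 50° -43° = 7°
rotate_crank_by(-85°): θ ← 7° -85° = -78°
rotate_crank_by(-33°): θ ← -78° -33° = -111°
rotate_crank_by(-60°): θ ← -111° -60° = -171°
rotate_crank_by(+45°): θ ← -171° +45° = -126°
crank pin P = (r cos θ, r sin θ) = (-8.816779, -12.135255)
h = r sin θ − e = -12.135255 − 10 = -22.135255
x = r cos θ + √(L² − h²) = -8.816779 + √(25281.0 − 489.9695) = -8.816779 + 157.451677 = 148.634898

148.6349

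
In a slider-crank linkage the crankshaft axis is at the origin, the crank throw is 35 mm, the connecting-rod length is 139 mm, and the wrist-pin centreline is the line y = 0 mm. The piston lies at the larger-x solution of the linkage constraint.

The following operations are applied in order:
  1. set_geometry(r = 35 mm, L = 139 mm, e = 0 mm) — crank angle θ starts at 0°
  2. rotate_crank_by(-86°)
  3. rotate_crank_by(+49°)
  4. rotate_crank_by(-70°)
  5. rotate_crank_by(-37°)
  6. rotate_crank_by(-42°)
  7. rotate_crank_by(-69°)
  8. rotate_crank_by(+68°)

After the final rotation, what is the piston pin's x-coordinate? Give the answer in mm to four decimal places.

104.1954

set_geometry: r = 35 mm, L = 139 mm, e = 0 mm; θ ← 0°
rotate_crank_by(-86°): θ ← 0° -86° = -86°
rotate_crank_by(+49°): θ ← -86° +49° = -37°
rotate_crank_by(-70°): θ ← -37° -70° = -107°
rotate_crank_by(-37°): θ ← -107° -37° = -144°
rotate_crank_by(-42°): θ ← -144° -42° = -186°
rotate_crank_by(-69°): θ ← -186° -69° = -255°
rotate_crank_by(+68°): θ ← -255° +68° = -187°
crank pin P = (r cos θ, r sin θ) = (-34.739115, 4.265427)
h = r sin θ − e = 4.265427 − 0 = 4.265427
x = r cos θ + √(L² − h²) = -34.739115 + √(19321.0 − 18.1939) = -34.739115 + 138.934539 = 104.195424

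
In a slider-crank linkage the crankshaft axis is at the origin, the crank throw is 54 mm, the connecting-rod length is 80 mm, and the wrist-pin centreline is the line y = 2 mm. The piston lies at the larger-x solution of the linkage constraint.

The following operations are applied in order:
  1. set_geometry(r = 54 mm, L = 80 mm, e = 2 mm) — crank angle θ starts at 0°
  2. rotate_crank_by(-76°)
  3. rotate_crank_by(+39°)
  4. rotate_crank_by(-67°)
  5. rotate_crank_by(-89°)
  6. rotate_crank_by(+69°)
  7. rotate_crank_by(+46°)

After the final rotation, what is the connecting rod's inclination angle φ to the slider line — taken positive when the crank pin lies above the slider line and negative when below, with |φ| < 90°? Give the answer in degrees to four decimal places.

-43.2552

set_geometry: r = 54 mm, L = 80 mm, e = 2 mm; θ ← 0°
rotate_crank_by(-76°): θ ← 0° -76° = -76°
rotate_crank_by(+39°): θ ← -76° +39° = -37°
rotate_crank_by(-67°): θ ← -37° -67° = -104°
rotate_crank_by(-89°): θ ← -104° -89° = -193°
rotate_crank_by(+69°): θ ← -193° +69° = -124°
rotate_crank_by(+46°): θ ← -124° +46° = -78°
crank pin P = (r cos θ, r sin θ) = (11.227231, -52.819970)
h = r sin θ − e = -52.819970 − 2 = -54.819970
sin φ = h / L = -54.819970 / 80 = -0.68524963
φ = arcsin(-0.68524963) = -43.255242°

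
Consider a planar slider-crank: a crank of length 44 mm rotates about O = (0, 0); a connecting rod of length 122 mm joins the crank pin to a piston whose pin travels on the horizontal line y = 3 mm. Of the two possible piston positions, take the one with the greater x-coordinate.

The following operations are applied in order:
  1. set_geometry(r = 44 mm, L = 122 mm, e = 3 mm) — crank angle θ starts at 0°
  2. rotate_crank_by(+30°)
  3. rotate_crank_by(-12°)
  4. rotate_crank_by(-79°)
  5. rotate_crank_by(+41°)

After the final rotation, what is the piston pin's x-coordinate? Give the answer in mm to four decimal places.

set_geometry: r = 44 mm, L = 122 mm, e = 3 mm; θ ← 0°
rotate_crank_by(+30°): θ ← 0° +30° = 30°
rotate_crank_by(-12°): θ ← 30° -12° = 18°
rotate_crank_by(-79°): θ ← 18° -79° = -61°
rotate_crank_by(+41°): θ ← -61° +41° = -20°
crank pin P = (r cos θ, r sin θ) = (41.346475, -15.048886)
h = r sin θ − e = -15.048886 − 3 = -18.048886
x = r cos θ + √(L² − h²) = 41.346475 + √(14884.0 − 325.7623) = 41.346475 + 120.657522 = 162.003998

162.0040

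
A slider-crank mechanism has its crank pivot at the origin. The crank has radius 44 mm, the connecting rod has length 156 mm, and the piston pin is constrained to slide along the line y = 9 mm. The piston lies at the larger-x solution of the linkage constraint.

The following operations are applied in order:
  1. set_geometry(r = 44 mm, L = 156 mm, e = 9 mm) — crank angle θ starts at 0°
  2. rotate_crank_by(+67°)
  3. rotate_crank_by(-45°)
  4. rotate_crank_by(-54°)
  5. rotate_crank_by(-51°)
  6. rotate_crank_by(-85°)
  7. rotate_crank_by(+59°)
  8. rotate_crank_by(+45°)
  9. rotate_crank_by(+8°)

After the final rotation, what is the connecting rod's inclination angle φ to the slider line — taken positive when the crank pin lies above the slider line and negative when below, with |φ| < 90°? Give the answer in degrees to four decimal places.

set_geometry: r = 44 mm, L = 156 mm, e = 9 mm; θ ← 0°
rotate_crank_by(+67°): θ ← 0° +67° = 67°
rotate_crank_by(-45°): θ ← 67° -45° = 22°
rotate_crank_by(-54°): θ ← 22° -54° = -32°
rotate_crank_by(-51°): θ ← -32° -51° = -83°
rotate_crank_by(-85°): θ ← -83° -85° = -168°
rotate_crank_by(+59°): θ ← -168° +59° = -109°
rotate_crank_by(+45°): θ ← -109° +45° = -64°
rotate_crank_by(+8°): θ ← -64° +8° = -56°
crank pin P = (r cos θ, r sin θ) = (24.604488, -36.477653)
h = r sin θ − e = -36.477653 − 9 = -45.477653
sin φ = h / L = -45.477653 / 156 = -0.29152342
φ = arcsin(-0.29152342) = -16.949183°

-16.9492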